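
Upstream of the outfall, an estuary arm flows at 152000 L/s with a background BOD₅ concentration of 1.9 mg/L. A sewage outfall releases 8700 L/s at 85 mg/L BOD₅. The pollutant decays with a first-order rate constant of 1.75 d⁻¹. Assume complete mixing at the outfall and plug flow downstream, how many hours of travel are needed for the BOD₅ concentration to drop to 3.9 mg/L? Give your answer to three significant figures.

Mass balance: C = (152000·1.900 + 8700·85.00) / 160700 = 1028000/160700 = 6.399 mg/L.
6.399·exp(−k·t) = 3.9 → t = ln(6.399/3.9)/k = 24450 s = 6.791 h.

6.79 h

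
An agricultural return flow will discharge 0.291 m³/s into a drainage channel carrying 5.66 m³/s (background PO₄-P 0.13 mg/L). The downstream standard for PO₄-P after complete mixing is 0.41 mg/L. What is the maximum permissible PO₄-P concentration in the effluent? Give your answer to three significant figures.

5.86 mg/L

At the limit, (Qr·Cr + Qe·Cₑ)/(Qr + Qe) = 0.41:
Cₑ = (5.951·0.41 − 5.660·0.1300) / 0.2910 = 5.856 mg/L.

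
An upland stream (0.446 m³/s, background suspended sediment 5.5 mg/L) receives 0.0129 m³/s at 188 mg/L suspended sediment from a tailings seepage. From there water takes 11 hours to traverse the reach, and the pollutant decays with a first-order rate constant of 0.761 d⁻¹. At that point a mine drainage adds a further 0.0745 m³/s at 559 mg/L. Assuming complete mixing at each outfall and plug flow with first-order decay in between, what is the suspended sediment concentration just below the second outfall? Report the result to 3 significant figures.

84.5 mg/L

After mixing, C = (0.4460·5.500 + 0.01290·188.0) / 0.4589 = 4.878/0.4589 = 10.63 mg/L; combined flow 0.4589 m³/s.
Applying C = C₀e^(−kt): 10.63 × 0.7055 = 7.500 mg/L.
Second outfall: C = (0.4589·7.500 + 0.07450·559.0)/0.5334 = 84.53 mg/L.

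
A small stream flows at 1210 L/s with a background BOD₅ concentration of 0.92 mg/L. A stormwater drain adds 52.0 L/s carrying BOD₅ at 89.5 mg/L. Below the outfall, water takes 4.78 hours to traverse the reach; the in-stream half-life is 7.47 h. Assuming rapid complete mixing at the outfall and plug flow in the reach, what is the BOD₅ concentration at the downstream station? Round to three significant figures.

2.93 mg/L

Conservation of mass: C = (1210·0.9200 + 52.00·89.50) / 1262 = 5767/1262 = 4.570 mg/L.
Half-life 7.47 h → k = ln 2 / 7.47 = 0.09279 h⁻¹ = 2.227 d⁻¹.
Decay over the reach: 4.570·exp(−kt) = 4.570·0.6418 = 2.933 mg/L.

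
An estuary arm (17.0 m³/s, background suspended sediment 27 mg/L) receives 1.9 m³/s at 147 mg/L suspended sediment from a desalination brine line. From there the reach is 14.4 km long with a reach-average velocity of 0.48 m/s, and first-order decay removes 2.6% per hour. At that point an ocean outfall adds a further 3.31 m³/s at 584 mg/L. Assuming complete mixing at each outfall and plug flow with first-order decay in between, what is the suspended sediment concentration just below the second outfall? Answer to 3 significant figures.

Conservation of mass: C = (17.00·27.00 + 1.900·147.0) / 18.90 = 738.3/18.90 = 39.06 mg/L; combined flow 18.90 m³/s.
Travel time t = 14.4·1000 / 0.48 = 30000 s = 8.333 h.
2.6%/h lost → k = −ln(1 − 0.026) = 0.02634 h⁻¹.
First-order decay: C = 39.06·exp(−k·t) = 39.06·0.8029 = 31.36 mg/L.
Second outfall: C = (18.90·31.36 + 3.310·584.0)/22.21 = 113.7 mg/L.

114 mg/L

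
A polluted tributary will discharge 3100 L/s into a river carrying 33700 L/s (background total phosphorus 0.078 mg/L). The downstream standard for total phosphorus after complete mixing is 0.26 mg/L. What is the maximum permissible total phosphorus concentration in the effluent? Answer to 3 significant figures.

At the limit, (Qr·Cr + Qe·Cₑ)/(Qr + Qe) = 0.26:
Cₑ = (36800·0.26 − 33700·0.07800) / 3100 = 2.239 mg/L.

2.24 mg/L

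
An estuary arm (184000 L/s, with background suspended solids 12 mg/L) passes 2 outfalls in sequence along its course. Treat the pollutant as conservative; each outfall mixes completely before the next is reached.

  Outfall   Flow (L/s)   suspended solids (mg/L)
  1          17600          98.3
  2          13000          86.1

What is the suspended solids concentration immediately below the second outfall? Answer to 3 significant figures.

23.6 mg/L

Below outfall 1: Q → 201600 L/s, C = (184000·12.00 + 17600·98.30)/201600 = 19.53 mg/L.
Below outfall 2: Q → 214600 L/s, C = (201600·19.53 + 13000·86.10)/214600 = 23.57 mg/L.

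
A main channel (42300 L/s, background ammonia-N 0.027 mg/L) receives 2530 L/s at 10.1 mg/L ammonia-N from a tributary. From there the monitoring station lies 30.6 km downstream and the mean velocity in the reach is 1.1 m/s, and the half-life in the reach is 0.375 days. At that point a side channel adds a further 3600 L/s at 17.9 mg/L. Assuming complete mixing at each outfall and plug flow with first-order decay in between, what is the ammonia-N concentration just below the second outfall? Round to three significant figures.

1.63 mg/L

Conservation of mass: C = (42300·0.02700 + 2530·10.10) / 44830 = 26700/44830 = 0.5955 mg/L; combined flow 44830 L/s.
Travel time t = 30.6·1000 / 1.1 = 27820 s = 7.727 h.
Half-life 0.375 d → k = ln 2 / 0.375 = 1.848 d⁻¹.
Decay over the reach: 0.5955·exp(−kt) = 0.5955·0.5515 = 0.3284 mg/L.
At the second outfall, C = (44830·0.3284 + 3600·17.90) / (44830 + 3600) = 1.635 mg/L.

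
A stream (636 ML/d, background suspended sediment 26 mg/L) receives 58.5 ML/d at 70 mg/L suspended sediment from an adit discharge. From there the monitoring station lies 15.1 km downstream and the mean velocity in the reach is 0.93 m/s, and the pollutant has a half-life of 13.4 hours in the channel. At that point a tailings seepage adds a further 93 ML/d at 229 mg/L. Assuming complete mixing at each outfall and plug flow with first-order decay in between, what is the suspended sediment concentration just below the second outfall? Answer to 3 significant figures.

After mixing, C = (636.0·26.00 + 58.50·70.00) / 694.5 = 20630/694.5 = 29.71 mg/L; combined flow 694.5 ML/d.
Travel time t = 15.1·1000 / 0.93 = 16240 s = 4.510 h.
Half-life 13.4 h → k = ln 2 / 13.4 = 0.05173 h⁻¹ = 1.241 d⁻¹.
Decay over the reach: 29.71·exp(−kt) = 29.71·0.7919 = 23.52 mg/L.
At the second outfall, C = (694.5·23.52 + 93.00·229.0) / (694.5 + 93.00) = 47.79 mg/L.

47.8 mg/L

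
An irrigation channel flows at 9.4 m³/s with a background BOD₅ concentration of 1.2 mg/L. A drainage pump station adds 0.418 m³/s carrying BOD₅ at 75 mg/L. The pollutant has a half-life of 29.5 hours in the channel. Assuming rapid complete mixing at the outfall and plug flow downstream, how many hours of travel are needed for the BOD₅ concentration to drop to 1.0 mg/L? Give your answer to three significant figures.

62.5 h

Mixed concentration C = ΣQC/ΣQ = (9.400·1.200 + 0.4180·75.00) / 9.818 = 42.63/9.818 = 4.342 mg/L.
Half-life 29.5 h → k = ln 2 / 29.5 = 0.02350 h⁻¹ = 0.5639 d⁻¹.
4.342·exp(−k·t) = 1.0 → t = ln(4.342/1.0)/k = 225000 s = 62.49 h.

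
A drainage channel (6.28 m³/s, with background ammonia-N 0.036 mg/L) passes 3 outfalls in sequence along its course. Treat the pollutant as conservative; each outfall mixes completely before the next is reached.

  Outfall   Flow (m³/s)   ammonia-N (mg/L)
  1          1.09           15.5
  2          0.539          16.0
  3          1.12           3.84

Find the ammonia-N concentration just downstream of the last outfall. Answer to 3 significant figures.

3.33 mg/L

After outfall 1: Q = 6.280 + 1.090 = 7.370 m³/s; C = (6.280·0.03600 + 1.090·15.50)/7.370 = 2.323 mg/L.
After outfall 2: Q = 7.370 + 0.5390 = 7.909 m³/s; C = (7.370·2.323 + 0.5390·16.00)/7.909 = 3.255 mg/L.
After outfall 3: Q = 7.909 + 1.120 = 9.029 m³/s; C = (7.909·3.255 + 1.120·3.840)/9.029 = 3.328 mg/L.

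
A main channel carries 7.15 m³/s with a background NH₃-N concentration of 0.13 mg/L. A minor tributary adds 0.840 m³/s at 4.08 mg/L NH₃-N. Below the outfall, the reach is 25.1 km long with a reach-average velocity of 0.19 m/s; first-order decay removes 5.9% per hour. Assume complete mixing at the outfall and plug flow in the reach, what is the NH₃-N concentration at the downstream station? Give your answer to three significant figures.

Mixed concentration C = ΣQC/ΣQ = (7.150·0.1300 + 0.8400·4.080) / 7.990 = 4.357/7.990 = 0.5453 mg/L.
Travel time t = 25.1·1000 / 0.19 = 132100 s = 36.70 h.
5.9%/h lost → k = −ln(1 − 0.059) = 0.06081 h⁻¹.
First-order decay: C = 0.5453·exp(−k·t) = 0.5453·0.1074 = 0.05854 mg/L.

0.0585 mg/L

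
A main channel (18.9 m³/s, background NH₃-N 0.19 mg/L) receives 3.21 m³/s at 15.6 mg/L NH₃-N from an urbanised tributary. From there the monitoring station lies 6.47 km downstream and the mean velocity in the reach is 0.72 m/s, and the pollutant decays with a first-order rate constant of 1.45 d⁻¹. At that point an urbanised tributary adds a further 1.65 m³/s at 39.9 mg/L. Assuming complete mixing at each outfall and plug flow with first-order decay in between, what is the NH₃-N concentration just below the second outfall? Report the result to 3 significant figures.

4.71 mg/L

Mixed concentration C = ΣQC/ΣQ = (18.90·0.1900 + 3.210·15.60) / 22.11 = 53.67/22.11 = 2.427 mg/L; combined flow 22.11 m³/s.
Travel time t = 6.47·1000 / 0.72 = 8986 s = 2.496 h.
First-order decay: C = 2.427·exp(−k·t) = 2.427·0.8600 = 2.087 mg/L.
At the second outfall, C = (22.11·2.087 + 1.650·39.90) / (22.11 + 1.650) = 4.713 mg/L.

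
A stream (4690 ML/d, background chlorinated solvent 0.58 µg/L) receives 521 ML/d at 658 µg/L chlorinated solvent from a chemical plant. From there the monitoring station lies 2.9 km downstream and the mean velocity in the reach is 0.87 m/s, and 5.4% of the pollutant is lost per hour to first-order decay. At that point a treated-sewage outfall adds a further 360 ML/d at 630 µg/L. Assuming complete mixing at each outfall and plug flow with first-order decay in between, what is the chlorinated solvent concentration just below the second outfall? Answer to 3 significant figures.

99.6 µg/L

Conservation of mass: C = (4690·0.5800 + 521.0·658.0) / 5211 = 345500/5211 = 66.31 µg/L; combined flow 5211 ML/d.
Travel time t = 2.9·1000 / 0.87 = 3333 s = 0.9259 h.
5.4%/h lost → k = −ln(1 − 0.054) = 0.05551 h⁻¹.
After decay, C = 66.31 × e^(−kt) = 66.31 × 0.9499 = 62.99 µg/L.
At the second outfall, C = (5211·62.99 + 360.0·630.0) / (5211 + 360.0) = 99.63 µg/L.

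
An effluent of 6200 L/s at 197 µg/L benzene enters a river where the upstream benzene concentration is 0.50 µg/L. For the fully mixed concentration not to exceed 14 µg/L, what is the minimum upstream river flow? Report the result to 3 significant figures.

Set C_mix = 14: (Q·0.5000 + 6200·197.0) / (Q + 6200) = 14
→ Q = 6200·(197.0 − 14)/(14 − 0.5000) = 84040 L/s.

84000 L/s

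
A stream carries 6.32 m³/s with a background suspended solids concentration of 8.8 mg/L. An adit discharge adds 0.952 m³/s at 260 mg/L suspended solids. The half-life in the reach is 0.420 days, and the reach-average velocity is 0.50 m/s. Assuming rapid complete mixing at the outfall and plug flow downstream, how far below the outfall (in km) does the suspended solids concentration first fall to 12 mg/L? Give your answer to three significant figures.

Mixed concentration C = ΣQC/ΣQ = (6.320·8.800 + 0.9520·260.0) / 7.272 = 303.1/7.272 = 41.69 mg/L.
Half-life 0.420 d → k = ln 2 / 0.420 = 1.650 d⁻¹.
Set 41.69·exp(−k·t) = 12 → t = ln(41.69/12)/k = 65190 s = 18.11 h.
Distance = v·t = 0.50·65190 = 32600 m = 32.60 km.

32.6 km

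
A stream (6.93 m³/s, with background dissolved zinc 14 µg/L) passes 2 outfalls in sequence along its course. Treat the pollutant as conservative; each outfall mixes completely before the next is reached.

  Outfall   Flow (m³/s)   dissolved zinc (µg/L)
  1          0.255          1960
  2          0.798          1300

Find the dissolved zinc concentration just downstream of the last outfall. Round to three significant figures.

Below outfall 1: Q → 7.185 m³/s, C = (6.930·14.00 + 0.2550·1960)/7.185 = 83.06 µg/L.
Below outfall 2: Q → 7.983 m³/s, C = (7.185·83.06 + 0.7980·1300)/7.983 = 204.7 µg/L.

205 µg/L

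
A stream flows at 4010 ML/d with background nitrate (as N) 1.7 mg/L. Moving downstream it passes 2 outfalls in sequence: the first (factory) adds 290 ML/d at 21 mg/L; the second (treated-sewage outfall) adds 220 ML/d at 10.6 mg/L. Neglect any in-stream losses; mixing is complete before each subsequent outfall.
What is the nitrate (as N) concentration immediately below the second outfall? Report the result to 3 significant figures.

3.37 mg/L

Below outfall 1: Q → 4300 ML/d, C = (4010·1.700 + 290.0·21.00)/4300 = 3.002 mg/L.
Below outfall 2: Q → 4520 ML/d, C = (4300·3.002 + 220.0·10.60)/4520 = 3.371 mg/L.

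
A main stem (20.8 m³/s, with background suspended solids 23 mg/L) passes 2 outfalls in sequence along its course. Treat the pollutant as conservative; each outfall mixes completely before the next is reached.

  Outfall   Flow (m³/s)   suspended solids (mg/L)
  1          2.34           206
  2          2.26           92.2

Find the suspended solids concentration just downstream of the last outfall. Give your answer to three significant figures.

46.0 mg/L

After outfall 1: Q = 20.80 + 2.340 = 23.14 m³/s; C = (20.80·23.00 + 2.340·206.0)/23.14 = 41.51 mg/L.
After outfall 2: Q = 23.14 + 2.260 = 25.40 m³/s; C = (23.14·41.51 + 2.260·92.20)/25.40 = 46.02 mg/L.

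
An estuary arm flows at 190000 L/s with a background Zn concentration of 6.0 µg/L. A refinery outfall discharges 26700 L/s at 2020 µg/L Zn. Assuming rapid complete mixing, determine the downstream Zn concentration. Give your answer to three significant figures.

Flow-weighted average: C = (190000·6.000 + 26700·2020) / 216700 = 55070000/216700 = 254.1 µg/L.

254 µg/L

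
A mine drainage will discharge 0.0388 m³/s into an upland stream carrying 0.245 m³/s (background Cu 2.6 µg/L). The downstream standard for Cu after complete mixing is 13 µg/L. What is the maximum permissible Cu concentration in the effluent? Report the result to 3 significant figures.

At the limit, (Qr·Cr + Qe·Cₑ)/(Qr + Qe) = 13:
Cₑ = (0.2838·13 − 0.2450·2.600) / 0.03880 = 78.67 µg/L.

78.7 µg/L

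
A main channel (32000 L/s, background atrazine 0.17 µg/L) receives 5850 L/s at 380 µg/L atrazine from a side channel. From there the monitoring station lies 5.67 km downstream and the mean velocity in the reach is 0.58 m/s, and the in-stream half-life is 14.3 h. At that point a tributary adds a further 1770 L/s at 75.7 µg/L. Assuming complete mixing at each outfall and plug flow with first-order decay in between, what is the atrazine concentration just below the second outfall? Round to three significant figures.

52.7 µg/L

Mass balance: C = (32000·0.1700 + 5850·380.0) / 37850 = 2228000/37850 = 58.88 µg/L; combined flow 37850 L/s.
Travel time t = 5.67·1000 / 0.58 = 9776 s = 2.716 h.
Half-life 14.3 h → k = ln 2 / 14.3 = 0.04847 h⁻¹ = 1.163 d⁻¹.
Applying C = C₀e^(−kt): 58.88 × 0.8767 = 51.61 µg/L.
At the second outfall, C = (37850·51.61 + 1770·75.70) / (37850 + 1770) = 52.69 µg/L.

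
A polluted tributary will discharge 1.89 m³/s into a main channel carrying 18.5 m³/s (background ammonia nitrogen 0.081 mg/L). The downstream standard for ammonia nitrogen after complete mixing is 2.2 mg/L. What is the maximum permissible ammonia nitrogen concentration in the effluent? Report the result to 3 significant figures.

At the limit, (Qr·Cr + Qe·Cₑ)/(Qr + Qe) = 2.2:
Cₑ = (20.39·2.2 − 18.50·0.08100) / 1.890 = 22.94 mg/L.

22.9 mg/L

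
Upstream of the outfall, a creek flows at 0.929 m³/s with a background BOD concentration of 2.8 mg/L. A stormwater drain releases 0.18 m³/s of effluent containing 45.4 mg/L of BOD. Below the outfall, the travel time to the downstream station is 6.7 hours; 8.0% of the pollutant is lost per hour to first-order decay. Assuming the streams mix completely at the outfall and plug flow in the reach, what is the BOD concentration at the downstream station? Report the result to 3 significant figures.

5.56 mg/L

Mass balance: C = (0.9290·2.800 + 0.1800·45.40) / 1.109 = 10.77/1.109 = 9.714 mg/L.
8.0%/h lost → k = −ln(1 − 0.08) = 0.08338 h⁻¹.
Decay over the reach: 9.714·exp(−kt) = 9.714·0.5720 = 5.556 mg/L.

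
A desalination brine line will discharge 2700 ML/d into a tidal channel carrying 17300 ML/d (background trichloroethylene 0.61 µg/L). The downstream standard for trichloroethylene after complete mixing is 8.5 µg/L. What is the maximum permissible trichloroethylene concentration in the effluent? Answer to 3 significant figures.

At the limit, (Qr·Cr + Qe·Cₑ)/(Qr + Qe) = 8.5:
Cₑ = (20000·8.5 − 17300·0.6100) / 2700 = 59.05 µg/L.

59.1 µg/L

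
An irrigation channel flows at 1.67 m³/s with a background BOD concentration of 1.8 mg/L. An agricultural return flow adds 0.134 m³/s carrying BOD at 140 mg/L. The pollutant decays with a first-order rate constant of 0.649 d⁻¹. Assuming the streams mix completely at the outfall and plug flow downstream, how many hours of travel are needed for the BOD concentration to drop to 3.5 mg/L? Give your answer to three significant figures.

45.8 h

Flow-weighted average: C = (1.670·1.800 + 0.1340·140.0) / 1.804 = 21.77/1.804 = 12.07 mg/L.
12.07·exp(−k·t) = 3.5 → t = ln(12.07/3.5)/k = 164800 s = 45.77 h.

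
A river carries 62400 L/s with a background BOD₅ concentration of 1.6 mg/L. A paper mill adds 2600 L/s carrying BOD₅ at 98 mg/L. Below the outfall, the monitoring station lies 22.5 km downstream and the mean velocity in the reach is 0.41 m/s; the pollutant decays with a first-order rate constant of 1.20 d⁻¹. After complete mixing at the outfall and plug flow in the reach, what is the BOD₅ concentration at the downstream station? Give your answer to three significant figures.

Flow-weighted average: C = (62400·1.600 + 2600·98.00) / 65000 = 354600/65000 = 5.456 mg/L.
Travel time t = 22.5·1000 / 0.41 = 54880 s = 15.24 h.
After decay, C = 5.456 × e^(−kt) = 5.456 × 0.4666 = 2.546 mg/L.

2.55 mg/L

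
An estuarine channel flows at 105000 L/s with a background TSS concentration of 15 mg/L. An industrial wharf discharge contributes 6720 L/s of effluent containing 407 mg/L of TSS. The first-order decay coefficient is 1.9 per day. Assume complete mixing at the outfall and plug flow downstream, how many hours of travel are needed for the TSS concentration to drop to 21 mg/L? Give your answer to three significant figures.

7.68 h

Flow-weighted average: C = (105000·15.00 + 6720·407.0) / 111700 = 4310000/111700 = 38.58 mg/L.
38.58·exp(−k·t) = 21 → t = ln(38.58/21)/k = 27660 s = 7.682 h.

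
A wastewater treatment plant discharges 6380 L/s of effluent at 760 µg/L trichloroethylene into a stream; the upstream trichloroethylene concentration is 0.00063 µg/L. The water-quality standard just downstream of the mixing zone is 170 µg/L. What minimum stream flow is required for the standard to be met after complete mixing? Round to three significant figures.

Set C_mix = 170: (Q·0.0006300 + 6380·760.0) / (Q + 6380) = 170
→ Q = 6380·(760.0 − 170)/(170 − 0.0006300) = 22140 L/s.

22100 L/s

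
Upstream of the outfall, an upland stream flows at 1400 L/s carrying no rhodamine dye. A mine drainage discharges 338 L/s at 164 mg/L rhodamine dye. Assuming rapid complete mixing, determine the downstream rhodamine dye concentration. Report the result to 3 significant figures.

Mixed concentration C = ΣQC/ΣQ = (1400·0 + 338.0·164.0) / 1738 = 55430/1738 = 31.89 mg/L.

31.9 mg/L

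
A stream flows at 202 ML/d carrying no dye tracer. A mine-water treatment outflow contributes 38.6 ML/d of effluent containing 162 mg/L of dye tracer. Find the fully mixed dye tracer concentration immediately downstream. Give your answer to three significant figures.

Conservation of mass: C = (202.0·0 + 38.60·162.0) / 240.6 = 6253/240.6 = 25.99 mg/L.

26.0 mg/L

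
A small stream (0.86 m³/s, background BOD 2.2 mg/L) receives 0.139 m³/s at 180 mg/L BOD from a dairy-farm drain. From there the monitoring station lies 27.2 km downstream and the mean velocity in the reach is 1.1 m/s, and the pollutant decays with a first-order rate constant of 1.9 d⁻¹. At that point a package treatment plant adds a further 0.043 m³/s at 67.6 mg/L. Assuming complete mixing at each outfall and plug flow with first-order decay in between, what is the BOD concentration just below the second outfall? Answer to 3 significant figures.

Mass balance: C = (0.8600·2.200 + 0.1390·180.0) / 0.9990 = 26.91/0.9990 = 26.94 mg/L; combined flow 0.9990 m³/s.
Travel time t = 27.2·1000 / 1.1 = 24730 s = 6.869 h.
Applying C = C₀e^(−kt): 26.94 × 0.5806 = 15.64 mg/L.
At the second outfall, C = (0.9990·15.64 + 0.04300·67.60) / (0.9990 + 0.04300) = 17.78 mg/L.

17.8 mg/L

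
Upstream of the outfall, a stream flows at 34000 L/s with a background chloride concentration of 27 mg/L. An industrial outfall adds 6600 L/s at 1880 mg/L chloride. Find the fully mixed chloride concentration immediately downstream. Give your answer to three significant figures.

Flow-weighted average: C = (34000·27.00 + 6600·1880) / 40600 = 13330000/40600 = 328.2 mg/L.

328 mg/L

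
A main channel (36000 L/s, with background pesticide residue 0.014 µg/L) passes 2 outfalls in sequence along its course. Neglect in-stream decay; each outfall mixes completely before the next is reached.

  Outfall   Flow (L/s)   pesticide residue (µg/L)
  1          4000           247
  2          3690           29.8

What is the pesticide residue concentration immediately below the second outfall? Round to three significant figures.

Below outfall 1: Q → 40000 L/s, C = (36000·0.01400 + 4000·247.0)/40000 = 24.71 µg/L.
Below outfall 2: Q → 43690 L/s, C = (40000·24.71 + 3690·29.80)/43690 = 25.14 µg/L.

25.1 µg/L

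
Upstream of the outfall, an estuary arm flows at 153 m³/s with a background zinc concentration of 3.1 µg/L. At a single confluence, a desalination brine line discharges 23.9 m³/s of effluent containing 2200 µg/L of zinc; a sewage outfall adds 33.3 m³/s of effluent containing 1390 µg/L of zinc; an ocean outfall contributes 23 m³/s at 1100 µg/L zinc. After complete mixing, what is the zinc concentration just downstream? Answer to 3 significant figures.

534 µg/L

Mixed concentration C = ΣQC/ΣQ = (153.0·3.100 + 23.90·2200 + 33.30·1390 + 23.00·1100) / 233.2 = 124600/233.2 = 534.5 µg/L.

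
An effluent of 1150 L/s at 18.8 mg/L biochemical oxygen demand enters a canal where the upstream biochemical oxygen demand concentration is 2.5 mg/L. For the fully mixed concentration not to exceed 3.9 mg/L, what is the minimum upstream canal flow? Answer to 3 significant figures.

Set C_mix = 3.9: (Q·2.500 + 1150·18.80) / (Q + 1150) = 3.9
→ Q = 1150·(18.80 − 3.9)/(3.9 − 2.500) = 12240 L/s.

12200 L/s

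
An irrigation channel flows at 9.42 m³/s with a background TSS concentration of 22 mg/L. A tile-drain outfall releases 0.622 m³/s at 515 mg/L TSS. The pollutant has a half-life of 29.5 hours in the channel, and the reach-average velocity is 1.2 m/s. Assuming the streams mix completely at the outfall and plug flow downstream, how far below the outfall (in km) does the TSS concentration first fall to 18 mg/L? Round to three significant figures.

Mass balance: C = (9.420·22.00 + 0.6220·515.0) / 10.04 = 527.6/10.04 = 52.54 mg/L.
Half-life 29.5 h → k = ln 2 / 29.5 = 0.02350 h⁻¹ = 0.5639 d⁻¹.
Set 52.54·exp(−k·t) = 18 → t = ln(52.54/18)/k = 164100 s = 45.59 h.
Distance = v·t = 1.2·164100 = 196900 m = 196.9 km.

197 km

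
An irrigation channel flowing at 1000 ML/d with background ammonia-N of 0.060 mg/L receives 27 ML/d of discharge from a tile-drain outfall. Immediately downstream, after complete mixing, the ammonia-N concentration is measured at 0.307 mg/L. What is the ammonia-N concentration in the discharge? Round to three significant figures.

9.46 mg/L

Mass balance: 1000·0.06000 + 27.00·Cₑ = 1027·0.3070
→ Cₑ = (1027·0.3070 − 1000·0.06000) / 27.00 = 9.455 mg/L.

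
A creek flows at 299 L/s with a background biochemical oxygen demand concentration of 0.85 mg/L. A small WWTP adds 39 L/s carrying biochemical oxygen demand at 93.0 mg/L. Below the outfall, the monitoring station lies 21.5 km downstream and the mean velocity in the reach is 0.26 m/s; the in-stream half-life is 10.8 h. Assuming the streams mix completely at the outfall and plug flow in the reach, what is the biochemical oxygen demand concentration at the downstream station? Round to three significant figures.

Mass balance: C = (299.0·0.8500 + 39.00·93.00) / 338.0 = 3881/338.0 = 11.48 mg/L.
Travel time t = 21.5·1000 / 0.26 = 82690 s = 22.97 h.
Half-life 10.8 h → k = ln 2 / 10.8 = 0.06418 h⁻¹ = 1.540 d⁻¹.
Decay over the reach: 11.48·exp(−kt) = 11.48·0.2290 = 2.629 mg/L.

2.63 mg/L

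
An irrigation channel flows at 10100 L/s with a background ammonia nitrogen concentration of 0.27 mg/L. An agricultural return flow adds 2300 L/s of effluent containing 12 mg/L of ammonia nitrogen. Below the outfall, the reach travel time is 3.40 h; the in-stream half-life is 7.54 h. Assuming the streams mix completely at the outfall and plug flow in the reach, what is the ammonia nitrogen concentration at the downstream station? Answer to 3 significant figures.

1.79 mg/L

After mixing, C = (10100·0.2700 + 2300·12.00) / 12400 = 30330/12400 = 2.446 mg/L.
Half-life 7.54 h → k = ln 2 / 7.54 = 0.09193 h⁻¹ = 2.206 d⁻¹.
Decay over the reach: 2.446·exp(−kt) = 2.446·0.7316 = 1.789 mg/L.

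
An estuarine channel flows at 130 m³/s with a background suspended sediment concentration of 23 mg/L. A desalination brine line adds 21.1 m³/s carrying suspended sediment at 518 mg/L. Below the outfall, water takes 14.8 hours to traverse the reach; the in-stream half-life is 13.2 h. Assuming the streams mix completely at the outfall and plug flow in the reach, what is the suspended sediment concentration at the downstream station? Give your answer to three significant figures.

42.3 mg/L

Mixed concentration C = ΣQC/ΣQ = (130.0·23.00 + 21.10·518.0) / 151.1 = 13920/151.1 = 92.12 mg/L.
Half-life 13.2 h → k = ln 2 / 13.2 = 0.05251 h⁻¹ = 1.260 d⁻¹.
Applying C = C₀e^(−kt): 92.12 × 0.4597 = 42.35 mg/L.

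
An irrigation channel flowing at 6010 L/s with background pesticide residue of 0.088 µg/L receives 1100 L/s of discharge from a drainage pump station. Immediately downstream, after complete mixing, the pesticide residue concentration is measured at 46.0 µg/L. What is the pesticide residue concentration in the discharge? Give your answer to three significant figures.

Mass balance: 6010·0.08800 + 1100·Cₑ = 7110·46.00
→ Cₑ = (7110·46.00 − 6010·0.08800) / 1100 = 296.8 µg/L.

297 µg/L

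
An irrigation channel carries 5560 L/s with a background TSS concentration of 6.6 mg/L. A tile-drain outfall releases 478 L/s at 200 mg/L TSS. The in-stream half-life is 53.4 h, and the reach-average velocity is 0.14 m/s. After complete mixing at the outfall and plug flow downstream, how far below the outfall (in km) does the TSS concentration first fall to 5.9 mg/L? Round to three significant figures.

Conservation of mass: C = (5560·6.600 + 478.0·200.0) / 6038 = 132300/6038 = 21.91 mg/L.
Half-life 53.4 h → k = ln 2 / 53.4 = 0.01298 h⁻¹ = 0.3115 d⁻¹.
Set 21.91·exp(−k·t) = 5.9 → t = ln(21.91/5.9)/k = 363900 s = 101.1 h.
Distance = v·t = 0.14·363900 = 50940 m = 50.94 km.

50.9 km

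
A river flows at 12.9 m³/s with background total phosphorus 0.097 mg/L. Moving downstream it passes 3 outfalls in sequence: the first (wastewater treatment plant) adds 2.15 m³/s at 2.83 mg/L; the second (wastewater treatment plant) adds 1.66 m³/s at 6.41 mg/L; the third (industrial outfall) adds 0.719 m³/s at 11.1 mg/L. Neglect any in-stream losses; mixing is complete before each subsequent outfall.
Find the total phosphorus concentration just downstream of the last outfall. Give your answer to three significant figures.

1.49 mg/L

Below outfall 1: Q → 15.05 m³/s, C = (12.90·0.09700 + 2.150·2.830)/15.05 = 0.4874 mg/L.
Below outfall 2: Q → 16.71 m³/s, C = (15.05·0.4874 + 1.660·6.410)/16.71 = 1.076 mg/L.
Below outfall 3: Q → 17.43 m³/s, C = (16.71·1.076 + 0.7190·11.10)/17.43 = 1.489 mg/L.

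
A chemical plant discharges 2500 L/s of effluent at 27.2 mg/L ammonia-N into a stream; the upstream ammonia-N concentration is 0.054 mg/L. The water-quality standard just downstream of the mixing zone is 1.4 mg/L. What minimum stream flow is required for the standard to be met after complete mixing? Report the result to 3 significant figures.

47900 L/s

Set C_mix = 1.4: (Q·0.05400 + 2500·27.20) / (Q + 2500) = 1.4
→ Q = 2500·(27.20 − 1.4)/(1.4 − 0.05400) = 47920 L/s.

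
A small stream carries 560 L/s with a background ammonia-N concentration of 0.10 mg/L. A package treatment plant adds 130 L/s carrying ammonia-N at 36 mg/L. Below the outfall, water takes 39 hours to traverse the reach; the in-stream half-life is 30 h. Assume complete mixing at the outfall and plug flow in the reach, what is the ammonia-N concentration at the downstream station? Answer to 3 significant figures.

2.79 mg/L

After mixing, C = (560.0·0.1000 + 130.0·36.00) / 690.0 = 4736/690.0 = 6.864 mg/L.
Half-life 30 h → k = ln 2 / 30 = 0.02310 h⁻¹ = 0.5545 d⁻¹.
First-order decay: C = 6.864·exp(−k·t) = 6.864·0.4061 = 2.788 mg/L.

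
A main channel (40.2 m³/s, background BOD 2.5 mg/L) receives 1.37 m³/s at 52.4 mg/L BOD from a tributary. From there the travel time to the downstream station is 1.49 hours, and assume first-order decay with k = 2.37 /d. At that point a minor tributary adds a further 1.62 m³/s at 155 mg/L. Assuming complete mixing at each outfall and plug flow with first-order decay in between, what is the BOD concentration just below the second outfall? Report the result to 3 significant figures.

Mass balance: C = (40.20·2.500 + 1.370·52.40) / 41.57 = 172.3/41.57 = 4.145 mg/L; combined flow 41.57 m³/s.
Applying C = C₀e^(−kt): 4.145 × 0.8632 = 3.577 mg/L.
At the second outfall, C = (41.57·3.577 + 1.620·155.0) / (41.57 + 1.620) = 9.257 mg/L.

9.26 mg/L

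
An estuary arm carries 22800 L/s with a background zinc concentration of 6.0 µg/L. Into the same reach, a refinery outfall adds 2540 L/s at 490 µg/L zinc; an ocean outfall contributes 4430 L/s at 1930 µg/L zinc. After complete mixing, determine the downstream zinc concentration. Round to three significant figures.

334 µg/L

Mass balance: C = (22800·6.000 + 2540·490.0 + 4430·1930) / 29770 = 9931000/29770 = 333.6 µg/L.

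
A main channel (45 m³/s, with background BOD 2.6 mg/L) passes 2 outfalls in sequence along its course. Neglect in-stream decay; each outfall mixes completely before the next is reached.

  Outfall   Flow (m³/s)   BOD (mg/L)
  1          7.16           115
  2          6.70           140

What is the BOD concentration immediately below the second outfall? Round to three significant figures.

31.9 mg/L

Outfall 1: combined Q = 52.16 m³/s; C = (45.00·2.600 + 7.160·115.0)/52.16 = 18.03 mg/L.
Outfall 2: combined Q = 58.86 m³/s; C = (52.16·18.03 + 6.700·140.0)/58.86 = 31.91 mg/L.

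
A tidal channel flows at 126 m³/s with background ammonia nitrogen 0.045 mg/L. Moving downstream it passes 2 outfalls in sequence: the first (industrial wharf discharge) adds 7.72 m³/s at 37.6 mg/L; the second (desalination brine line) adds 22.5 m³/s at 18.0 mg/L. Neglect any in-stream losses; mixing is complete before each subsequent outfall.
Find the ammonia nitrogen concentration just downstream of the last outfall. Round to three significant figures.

Below outfall 1: Q → 133.7 m³/s, C = (126.0·0.04500 + 7.720·37.60)/133.7 = 2.213 mg/L.
Below outfall 2: Q → 156.2 m³/s, C = (133.7·2.213 + 22.50·18.00)/156.2 = 4.487 mg/L.

4.49 mg/L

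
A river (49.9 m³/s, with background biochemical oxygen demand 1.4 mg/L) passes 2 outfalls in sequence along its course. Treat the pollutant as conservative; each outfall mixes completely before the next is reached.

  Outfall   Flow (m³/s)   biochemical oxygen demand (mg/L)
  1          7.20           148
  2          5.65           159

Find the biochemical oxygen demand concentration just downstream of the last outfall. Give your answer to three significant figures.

32.4 mg/L

Outfall 1: combined Q = 57.10 m³/s; C = (49.90·1.400 + 7.200·148.0)/57.10 = 19.89 mg/L.
Outfall 2: combined Q = 62.75 m³/s; C = (57.10·19.89 + 5.650·159.0)/62.75 = 32.41 mg/L.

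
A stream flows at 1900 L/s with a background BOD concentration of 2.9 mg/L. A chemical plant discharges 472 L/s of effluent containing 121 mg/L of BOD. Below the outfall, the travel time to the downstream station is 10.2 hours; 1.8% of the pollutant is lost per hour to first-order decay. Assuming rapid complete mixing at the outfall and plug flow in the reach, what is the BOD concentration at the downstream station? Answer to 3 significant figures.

Mixed concentration C = ΣQC/ΣQ = (1900·2.900 + 472.0·121.0) / 2372 = 62620/2372 = 26.40 mg/L.
1.8%/h lost → k = −ln(1 − 0.018) = 0.01816 h⁻¹.
First-order decay: C = 26.40·exp(−k·t) = 26.40·0.8309 = 21.94 mg/L.

21.9 mg/L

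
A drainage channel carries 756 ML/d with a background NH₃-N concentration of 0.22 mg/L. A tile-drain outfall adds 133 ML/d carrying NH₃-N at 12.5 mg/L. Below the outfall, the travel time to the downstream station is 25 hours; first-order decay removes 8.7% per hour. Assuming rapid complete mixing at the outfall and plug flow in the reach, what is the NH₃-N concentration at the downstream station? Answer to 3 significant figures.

0.211 mg/L

Flow-weighted average: C = (756.0·0.2200 + 133.0·12.50) / 889.0 = 1829/889.0 = 2.057 mg/L.
8.7%/h lost → k = −ln(1 − 0.087) = 0.09102 h⁻¹.
Applying C = C₀e^(−kt): 2.057 × 0.1027 = 0.2114 mg/L.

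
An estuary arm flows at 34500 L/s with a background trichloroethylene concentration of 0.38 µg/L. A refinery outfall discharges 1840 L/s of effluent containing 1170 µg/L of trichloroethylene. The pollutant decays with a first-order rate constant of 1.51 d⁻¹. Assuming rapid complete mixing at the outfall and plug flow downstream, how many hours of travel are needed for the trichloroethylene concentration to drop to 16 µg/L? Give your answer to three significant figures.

After mixing, C = (34500·0.3800 + 1840·1170) / 36340 = 2166000/36340 = 59.60 µg/L.
59.60·exp(−k·t) = 16 → t = ln(59.60/16)/k = 75250 s = 20.90 h.

20.9 h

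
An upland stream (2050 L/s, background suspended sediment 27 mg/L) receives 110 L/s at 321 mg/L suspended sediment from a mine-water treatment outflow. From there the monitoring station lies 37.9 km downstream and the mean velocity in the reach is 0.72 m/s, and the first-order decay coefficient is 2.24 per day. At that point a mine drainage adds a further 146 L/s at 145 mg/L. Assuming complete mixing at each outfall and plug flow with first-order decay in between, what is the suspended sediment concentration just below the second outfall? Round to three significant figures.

19.2 mg/L

Flow-weighted average: C = (2050·27.00 + 110.0·321.0) / 2160 = 90660/2160 = 41.97 mg/L; combined flow 2160 L/s.
Travel time t = 37.9·1000 / 0.72 = 52640 s = 14.62 h.
After decay, C = 41.97 × e^(−kt) = 41.97 × 0.2555 = 10.72 mg/L.
At the second outfall, C = (2160·10.72 + 146.0·145.0) / (2160 + 146.0) = 19.22 mg/L.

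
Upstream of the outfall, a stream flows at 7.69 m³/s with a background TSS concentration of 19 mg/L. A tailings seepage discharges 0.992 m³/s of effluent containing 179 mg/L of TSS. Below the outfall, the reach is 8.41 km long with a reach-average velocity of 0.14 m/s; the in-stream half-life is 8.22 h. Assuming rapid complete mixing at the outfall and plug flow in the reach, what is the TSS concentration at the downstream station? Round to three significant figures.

9.13 mg/L

Flow-weighted average: C = (7.690·19.00 + 0.9920·179.0) / 8.682 = 323.7/8.682 = 37.28 mg/L.
Travel time t = 8.41·1000 / 0.14 = 60070 s = 16.69 h.
Half-life 8.22 h → k = ln 2 / 8.22 = 0.08432 h⁻¹ = 2.024 d⁻¹.
First-order decay: C = 37.28·exp(−k·t) = 37.28·0.2449 = 9.129 mg/L.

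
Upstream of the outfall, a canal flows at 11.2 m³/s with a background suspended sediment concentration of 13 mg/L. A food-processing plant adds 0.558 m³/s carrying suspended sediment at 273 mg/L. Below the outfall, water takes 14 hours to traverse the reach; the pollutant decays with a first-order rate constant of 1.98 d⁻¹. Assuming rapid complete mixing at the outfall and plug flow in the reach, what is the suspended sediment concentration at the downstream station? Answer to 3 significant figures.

Mass balance: C = (11.20·13.00 + 0.5580·273.0) / 11.76 = 297.9/11.76 = 25.34 mg/L.
First-order decay: C = 25.34·exp(−k·t) = 25.34·0.3151 = 7.983 mg/L.

7.98 mg/L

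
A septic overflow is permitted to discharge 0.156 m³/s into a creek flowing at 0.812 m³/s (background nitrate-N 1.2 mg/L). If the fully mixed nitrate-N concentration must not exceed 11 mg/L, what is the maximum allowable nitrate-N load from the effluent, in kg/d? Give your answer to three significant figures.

836 kg/d

Mass balance at the limit: 0.8120·1.200 + 0.1560·Cₑ = 0.9680·11 → Cₑ = 62.01 mg/L.
Load = 0.1560 m³/s × 62.01 g/m³ × 86 400 s/d = 835.8 kg/d.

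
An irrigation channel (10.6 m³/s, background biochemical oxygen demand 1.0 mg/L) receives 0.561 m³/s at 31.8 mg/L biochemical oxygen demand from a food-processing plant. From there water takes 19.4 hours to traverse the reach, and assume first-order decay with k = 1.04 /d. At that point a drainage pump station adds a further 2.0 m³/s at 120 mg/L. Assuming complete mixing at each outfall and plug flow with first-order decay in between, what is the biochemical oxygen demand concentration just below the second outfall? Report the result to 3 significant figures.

Conservation of mass: C = (10.60·1.000 + 0.5610·31.80) / 11.16 = 28.44/11.16 = 2.548 mg/L; combined flow 11.16 m³/s.
Applying C = C₀e^(−kt): 2.548 × 0.4314 = 1.099 mg/L.
At the second outfall, C = (11.16·1.099 + 2.000·120.0) / (11.16 + 2.000) = 19.17 mg/L.

19.2 mg/L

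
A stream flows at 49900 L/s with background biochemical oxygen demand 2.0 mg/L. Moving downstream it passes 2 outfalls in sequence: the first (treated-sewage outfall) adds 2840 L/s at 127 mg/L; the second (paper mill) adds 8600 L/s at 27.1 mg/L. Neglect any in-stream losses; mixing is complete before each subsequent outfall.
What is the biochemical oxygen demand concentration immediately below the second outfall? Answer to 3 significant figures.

11.3 mg/L

Outfall 1: combined Q = 52740 L/s; C = (49900·2.000 + 2840·127.0)/52740 = 8.731 mg/L.
Outfall 2: combined Q = 61340 L/s; C = (52740·8.731 + 8600·27.10)/61340 = 11.31 mg/L.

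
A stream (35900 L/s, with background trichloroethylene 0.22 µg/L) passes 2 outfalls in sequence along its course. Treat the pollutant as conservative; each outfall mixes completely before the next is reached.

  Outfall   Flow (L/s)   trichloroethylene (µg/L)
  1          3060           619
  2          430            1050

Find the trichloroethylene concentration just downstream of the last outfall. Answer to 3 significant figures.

Outfall 1: combined Q = 38960 L/s; C = (35900·0.2200 + 3060·619.0)/38960 = 48.82 µg/L.
Outfall 2: combined Q = 39390 L/s; C = (38960·48.82 + 430.0·1050)/39390 = 59.75 µg/L.

59.7 µg/L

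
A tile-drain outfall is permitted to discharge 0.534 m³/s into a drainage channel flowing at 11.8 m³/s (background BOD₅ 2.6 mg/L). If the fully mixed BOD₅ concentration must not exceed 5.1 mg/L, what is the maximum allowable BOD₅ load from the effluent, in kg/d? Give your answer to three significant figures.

Mass balance at the limit: 11.80·2.600 + 0.5340·Cₑ = 12.33·5.1 → Cₑ = 60.34 mg/L.
Load = 0.5340 m³/s × 60.34 g/m³ × 86 400 s/d = 2784 kg/d.

2780 kg/d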